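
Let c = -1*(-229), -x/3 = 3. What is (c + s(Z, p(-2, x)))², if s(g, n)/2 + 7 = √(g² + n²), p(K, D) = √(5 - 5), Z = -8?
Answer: 53361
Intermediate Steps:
x = -9 (x = -3*3 = -9)
p(K, D) = 0 (p(K, D) = √0 = 0)
s(g, n) = -14 + 2*√(g² + n²)
c = 229
(c + s(Z, p(-2, x)))² = (229 + (-14 + 2*√((-8)² + 0²)))² = (229 + (-14 + 2*√(64 + 0)))² = (229 + (-14 + 2*√64))² = (229 + (-14 + 2*8))² = (229 + (-14 + 16))² = (229 + 2)² = 231² = 53361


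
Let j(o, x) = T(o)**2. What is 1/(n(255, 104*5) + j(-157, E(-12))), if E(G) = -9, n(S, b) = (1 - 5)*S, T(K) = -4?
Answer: -1/1004 ≈ -0.00099602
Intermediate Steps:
n(S, b) = -4*S
j(o, x) = 16 (j(o, x) = (-4)**2 = 16)
1/(n(255, 104*5) + j(-157, E(-12))) = 1/(-4*255 + 16) = 1/(-1020 + 16) = 1/(-1004) = -1/1004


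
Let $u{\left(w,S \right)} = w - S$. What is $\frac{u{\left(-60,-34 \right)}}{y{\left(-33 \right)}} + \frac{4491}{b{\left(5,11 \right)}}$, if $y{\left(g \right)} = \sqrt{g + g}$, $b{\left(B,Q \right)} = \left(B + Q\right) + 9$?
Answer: $\frac{4491}{25} + \frac{13 i \sqrt{66}}{33} \approx 179.64 + 3.2004 i$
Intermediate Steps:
$b{\left(B,Q \right)} = 9 + B + Q$
$y{\left(g \right)} = \sqrt{2} \sqrt{g}$ ($y{\left(g \right)} = \sqrt{2 g} = \sqrt{2} \sqrt{g}$)
$\frac{u{\left(-60,-34 \right)}}{y{\left(-33 \right)}} + \frac{4491}{b{\left(5,11 \right)}} = \frac{-60 - -34}{\sqrt{2} \sqrt{-33}} + \frac{4491}{9 + 5 + 11} = \frac{-60 + 34}{\sqrt{2} i \sqrt{33}} + \frac{4491}{25} = - \frac{26}{i \sqrt{66}} + 4491 \cdot \frac{1}{25} = - 26 \left(- \frac{i \sqrt{66}}{66}\right) + \frac{4491}{25} = \frac{13 i \sqrt{66}}{33} + \frac{4491}{25} = \frac{4491}{25} + \frac{13 i \sqrt{66}}{33}$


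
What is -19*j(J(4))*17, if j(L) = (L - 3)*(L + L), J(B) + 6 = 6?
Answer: 0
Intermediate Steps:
J(B) = 0 (J(B) = -6 + 6 = 0)
j(L) = 2*L*(-3 + L) (j(L) = (-3 + L)*(2*L) = 2*L*(-3 + L))
-19*j(J(4))*17 = -38*0*(-3 + 0)*17 = -38*0*(-3)*17 = -19*0*17 = 0*17 = 0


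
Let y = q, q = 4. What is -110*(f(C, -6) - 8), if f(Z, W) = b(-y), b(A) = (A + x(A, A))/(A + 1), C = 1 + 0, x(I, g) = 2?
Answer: 2420/3 ≈ 806.67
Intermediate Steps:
y = 4
C = 1
b(A) = (2 + A)/(1 + A) (b(A) = (A + 2)/(A + 1) = (2 + A)/(1 + A))
f(Z, W) = 2/3 (f(Z, W) = (2 - 1*4)/(1 - 1*4) = (2 - 4)/(1 - 4) = -2/(-3) = -1/3*(-2) = 2/3)
-110*(f(C, -6) - 8) = -110*(2/3 - 8) = -110*(-22/3) = 2420/3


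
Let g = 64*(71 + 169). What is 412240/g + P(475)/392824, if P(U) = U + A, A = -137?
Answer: 253035871/9427776 ≈ 26.839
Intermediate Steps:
P(U) = -137 + U (P(U) = U - 137 = -137 + U)
g = 15360 (g = 64*240 = 15360)
412240/g + P(475)/392824 = 412240/15360 + (-137 + 475)/392824 = 412240*(1/15360) + 338*(1/392824) = 5153/192 + 169/196412 = 253035871/9427776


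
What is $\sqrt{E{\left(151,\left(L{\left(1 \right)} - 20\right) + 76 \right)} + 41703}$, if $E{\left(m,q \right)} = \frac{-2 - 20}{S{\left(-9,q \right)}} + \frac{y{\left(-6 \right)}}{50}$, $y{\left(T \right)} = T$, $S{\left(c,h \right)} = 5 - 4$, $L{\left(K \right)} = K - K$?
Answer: $\frac{\sqrt{1042022}}{5} \approx 204.16$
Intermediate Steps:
$L{\left(K \right)} = 0$
$S{\left(c,h \right)} = 1$ ($S{\left(c,h \right)} = 5 - 4 = 1$)
$E{\left(m,q \right)} = - \frac{553}{25}$ ($E{\left(m,q \right)} = \frac{-2 - 20}{1} - \frac{6}{50} = \left(-22\right) 1 - \frac{3}{25} = -22 - \frac{3}{25} = - \frac{553}{25}$)
$\sqrt{E{\left(151,\left(L{\left(1 \right)} - 20\right) + 76 \right)} + 41703} = \sqrt{- \frac{553}{25} + 41703} = \sqrt{\frac{1042022}{25}} = \frac{\sqrt{1042022}}{5}$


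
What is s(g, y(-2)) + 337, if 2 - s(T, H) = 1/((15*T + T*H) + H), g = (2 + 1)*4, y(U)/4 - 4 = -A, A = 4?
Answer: 61019/180 ≈ 338.99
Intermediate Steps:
y(U) = 0 (y(U) = 16 + 4*(-1*4) = 16 + 4*(-4) = 16 - 16 = 0)
g = 12 (g = 3*4 = 12)
s(T, H) = 2 - 1/(H + 15*T + H*T) (s(T, H) = 2 - 1/((15*T + T*H) + H) = 2 - 1/((15*T + H*T) + H) = 2 - 1/(H + 15*T + H*T))
s(g, y(-2)) + 337 = (-1 + 2*0 + 30*12 + 2*0*12)/(0 + 15*12 + 0*12) + 337 = (-1 + 0 + 360 + 0)/(0 + 180 + 0) + 337 = 359/180 + 337 = 61019/180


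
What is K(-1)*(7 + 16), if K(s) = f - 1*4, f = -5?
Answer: -207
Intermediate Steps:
K(s) = -9 (K(s) = -5 - 1*4 = -5 - 4 = -9)
K(-1)*(7 + 16) = -9*(7 + 16) = -9*23 = -207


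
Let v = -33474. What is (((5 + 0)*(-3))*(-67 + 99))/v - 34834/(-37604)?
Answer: 2013747/2140742 ≈ 0.94068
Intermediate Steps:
(((5 + 0)*(-3))*(-67 + 99))/v - 34834/(-37604) = (((5 + 0)*(-3))*(-67 + 99))/(-33474) - 34834/(-37604) = ((5*(-3))*32)*(-1/33474) - 34834*(-1/37604) = -15*32*(-1/33474) + 17417/18802 = -480*(-1/33474) + 17417/18802 = 80/5579 + 17417/18802 = 2013747/2140742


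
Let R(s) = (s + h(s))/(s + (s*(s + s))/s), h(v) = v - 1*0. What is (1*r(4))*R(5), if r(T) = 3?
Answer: 2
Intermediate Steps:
h(v) = v (h(v) = v + 0 = v)
R(s) = ⅔ (R(s) = (s + s)/(s + (s*(s + s))/s) = (2*s)/(s + (s*(2*s))/s) = (2*s)/(s + (2*s²)/s) = (2*s)/(s + 2*s) = (2*s)/((3*s)) = (2*s)*(1/(3*s)) = ⅔)
(1*r(4))*R(5) = (1*3)*(⅔) = 3*(⅔) = 2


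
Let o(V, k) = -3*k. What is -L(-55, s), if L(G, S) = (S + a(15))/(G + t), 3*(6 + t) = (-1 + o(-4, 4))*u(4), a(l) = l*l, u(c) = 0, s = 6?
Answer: 231/61 ≈ 3.7869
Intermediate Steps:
a(l) = l**2
t = -6 (t = -6 + ((-1 - 3*4)*0)/3 = -6 + ((-1 - 12)*0)/3 = -6 + (-13*0)/3 = -6 + (1/3)*0 = -6 + 0 = -6)
L(G, S) = (225 + S)/(-6 + G) (L(G, S) = (S + 15**2)/(G - 6) = (S + 225)/(-6 + G) = (225 + S)/(-6 + G))
-L(-55, s) = -(225 + 6)/(-6 - 55) = -231/(-61) = -(-1)*231/61 = -1*(-231/61) = 231/61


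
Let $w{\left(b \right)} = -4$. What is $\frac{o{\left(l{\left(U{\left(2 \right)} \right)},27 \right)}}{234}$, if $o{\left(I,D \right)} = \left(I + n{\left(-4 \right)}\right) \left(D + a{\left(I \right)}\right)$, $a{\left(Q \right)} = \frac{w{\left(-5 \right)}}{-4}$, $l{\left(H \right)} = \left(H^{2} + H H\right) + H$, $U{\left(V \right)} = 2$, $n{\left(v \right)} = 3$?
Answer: $\frac{14}{9} \approx 1.5556$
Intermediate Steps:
$l{\left(H \right)} = H + 2 H^{2}$ ($l{\left(H \right)} = \left(H^{2} + H^{2}\right) + H = 2 H^{2} + H = H + 2 H^{2}$)
$a{\left(Q \right)} = 1$ ($a{\left(Q \right)} = - \frac{4}{-4} = \left(-4\right) \left(- \frac{1}{4}\right) = 1$)
$o{\left(I,D \right)} = \left(1 + D\right) \left(3 + I\right)$ ($o{\left(I,D \right)} = \left(I + 3\right) \left(D + 1\right) = \left(3 + I\right) \left(1 + D\right) = \left(1 + D\right) \left(3 + I\right)$)
$\frac{o{\left(l{\left(U{\left(2 \right)} \right)},27 \right)}}{234} = \frac{3 + 2 \left(1 + 2 \cdot 2\right) + 3 \cdot 27 + 27 \cdot 2 \left(1 + 2 \cdot 2\right)}{234} = \left(3 + 2 \left(1 + 4\right) + 81 + 27 \cdot 2 \left(1 + 4\right)\right) \frac{1}{234} = \left(3 + 2 \cdot 5 + 81 + 27 \cdot 2 \cdot 5\right) \frac{1}{234} = \left(3 + 10 + 81 + 27 \cdot 10\right) \frac{1}{234} = \left(3 + 10 + 81 + 270\right) \frac{1}{234} = 364 \cdot \frac{1}{234} = \frac{14}{9}$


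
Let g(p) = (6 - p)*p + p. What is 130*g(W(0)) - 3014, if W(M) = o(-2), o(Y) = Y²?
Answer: -1454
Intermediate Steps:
W(M) = 4 (W(M) = (-2)² = 4)
g(p) = p + p*(6 - p) (g(p) = p*(6 - p) + p = p + p*(6 - p))
130*g(W(0)) - 3014 = 130*(4*(7 - 1*4)) - 3014 = 130*(4*(7 - 4)) - 3014 = 130*(4*3) - 3014 = 130*12 - 3014 = 1560 - 3014 = -1454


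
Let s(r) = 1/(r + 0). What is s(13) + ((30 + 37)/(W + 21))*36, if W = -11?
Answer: 15683/65 ≈ 241.28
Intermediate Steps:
s(r) = 1/r
s(13) + ((30 + 37)/(W + 21))*36 = 1/13 + ((30 + 37)/(-11 + 21))*36 = 1/13 + (67/10)*36 = 1/13 + 1206/5 = 15683/65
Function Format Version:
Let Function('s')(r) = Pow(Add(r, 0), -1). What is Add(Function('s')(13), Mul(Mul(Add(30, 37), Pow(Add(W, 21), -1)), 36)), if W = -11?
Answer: Rational(15683, 65) ≈ 241.28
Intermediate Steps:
Function('s')(r) = Pow(r, -1)
Add(Function('s')(13), Mul(Mul(Add(30, 37), Pow(Add(W, 21), -1)), 36)) = Add(Pow(13, -1), Mul(Mul(Add(30, 37), Pow(Add(-11, 21), -1)), 36)) = Add(Rational(1, 13), Mul(Mul(67, Pow(10, -1)), 36)) = Add(Rational(1, 13), Mul(Mul(67, Rational(1, 10)), 36)) = Add(Rational(1, 13), Mul(Rational(67, 10), 36)) = Add(Rational(1, 13), Rational(1206, 5)) = Rational(15683, 65)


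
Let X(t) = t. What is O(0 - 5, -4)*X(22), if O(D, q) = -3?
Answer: -66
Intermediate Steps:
O(0 - 5, -4)*X(22) = -3*22 = -66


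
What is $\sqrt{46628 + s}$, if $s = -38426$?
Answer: $\sqrt{8202} \approx 90.565$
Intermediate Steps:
$\sqrt{46628 + s} = \sqrt{46628 - 38426} = \sqrt{8202}$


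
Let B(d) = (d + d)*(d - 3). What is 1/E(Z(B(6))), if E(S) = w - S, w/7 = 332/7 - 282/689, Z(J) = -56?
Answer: 689/265358 ≈ 0.0025965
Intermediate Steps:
B(d) = 2*d*(-3 + d) (B(d) = (2*d)*(-3 + d) = 2*d*(-3 + d))
w = 226774/689 (w = 7*(332/7 - 282/689) = 7*(226774/4823) = 226774/689 ≈ 329.13)
E(S) = 226774/689 - S
1/E(Z(B(6))) = 1/(226774/689 - 1*(-56)) = 1/(226774/689 + 56) = 1/(265358/689) = 689/265358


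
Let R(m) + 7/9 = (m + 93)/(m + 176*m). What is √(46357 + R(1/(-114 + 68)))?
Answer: √1451537057/177 ≈ 215.25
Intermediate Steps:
R(m) = -7/9 + (93 + m)/(177*m) (R(m) = -7/9 + (m + 93)/(m + 176*m) = -7/9 + (93 + m)/((177*m)) = -7/9 + (93 + m)*(1/(177*m)) = -7/9 + (93 + m)/(177*m))
√(46357 + R(1/(-114 + 68))) = √(46357 + (279 - 410/(-114 + 68))/(531*(1/(-114 + 68)))) = √(46357 + (279 - 410/(-46))/(531*(1/(-46)))) = √(46357 + (279 - 410*(-1/46))/(531*(-1/46))) = √(46357 + (1/531)*(-46)*(279 + 205/23)) = √(46357 + (1/531)*(-46)*(6622/23)) = √(46357 - 13244/531) = √(24602323/531) = √1451537057/177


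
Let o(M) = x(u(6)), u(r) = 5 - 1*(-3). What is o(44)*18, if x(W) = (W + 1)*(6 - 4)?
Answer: 324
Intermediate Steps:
u(r) = 8 (u(r) = 5 + 3 = 8)
x(W) = 2 + 2*W (x(W) = (1 + W)*2 = 2 + 2*W)
o(M) = 18 (o(M) = 2 + 2*8 = 2 + 16 = 18)
o(44)*18 = 18*18 = 324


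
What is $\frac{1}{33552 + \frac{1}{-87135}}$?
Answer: $\frac{87135}{2923553519} \approx 2.9804 \cdot 10^{-5}$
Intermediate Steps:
$\frac{1}{33552 + \frac{1}{-87135}} = \frac{1}{33552 - \frac{1}{87135}} = \frac{1}{\frac{2923553519}{87135}} = \frac{87135}{2923553519}$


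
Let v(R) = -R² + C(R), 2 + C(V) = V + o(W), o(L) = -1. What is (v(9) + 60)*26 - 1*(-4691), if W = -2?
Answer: 4301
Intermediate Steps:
C(V) = -3 + V (C(V) = -2 + (V - 1) = -2 + (-1 + V) = -3 + V)
v(R) = -3 + R - R² (v(R) = -R² + (-3 + R) = -3 + R - R²)
(v(9) + 60)*26 - 1*(-4691) = ((-3 + 9 - 1*9²) + 60)*26 - 1*(-4691) = ((-3 + 9 - 1*81) + 60)*26 + 4691 = ((-3 + 9 - 81) + 60)*26 + 4691 = (-75 + 60)*26 + 4691 = -15*26 + 4691 = -390 + 4691 = 4301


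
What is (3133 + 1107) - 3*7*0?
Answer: 4240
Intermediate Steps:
(3133 + 1107) - 3*7*0 = 4240 - 21*0 = 4240 + 0 = 4240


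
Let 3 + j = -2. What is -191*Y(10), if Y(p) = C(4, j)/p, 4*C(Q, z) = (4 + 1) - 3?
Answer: -191/20 ≈ -9.5500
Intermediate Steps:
j = -5 (j = -3 - 2 = -5)
C(Q, z) = 1/2 (C(Q, z) = ((4 + 1) - 3)/4 = (5 - 3)/4 = (1/4)*2 = 1/2)
Y(p) = 1/(2*p)
-191*Y(10) = -191/(2*10) = -191*1/20 = -191/20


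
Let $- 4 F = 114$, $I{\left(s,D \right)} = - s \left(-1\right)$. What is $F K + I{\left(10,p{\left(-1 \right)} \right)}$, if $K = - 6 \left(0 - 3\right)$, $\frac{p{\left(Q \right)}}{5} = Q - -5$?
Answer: $-503$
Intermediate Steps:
$p{\left(Q \right)} = 25 + 5 Q$ ($p{\left(Q \right)} = 5 \left(Q - -5\right) = 5 \left(Q + 5\right) = 5 \left(5 + Q\right) = 25 + 5 Q$)
$I{\left(s,D \right)} = s$
$F = - \frac{57}{2}$ ($F = \left(- \frac{1}{4}\right) 114 = - \frac{57}{2} \approx -28.5$)
$K = 18$ ($K = \left(-6\right) \left(-3\right) = 18$)
$F K + I{\left(10,p{\left(-1 \right)} \right)} = \left(- \frac{57}{2}\right) 18 + 10 = -513 + 10 = -503$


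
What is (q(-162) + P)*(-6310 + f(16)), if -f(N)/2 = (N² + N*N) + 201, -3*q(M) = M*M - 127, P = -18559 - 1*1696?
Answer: 672119152/3 ≈ 2.2404e+8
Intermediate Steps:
P = -20255 (P = -18559 - 1696 = -20255)
q(M) = 127/3 - M²/3 (q(M) = -(M*M - 127)/3 = -(M² - 127)/3 = -(-127 + M²)/3 = 127/3 - M²/3)
f(N) = -402 - 4*N² (f(N) = -2*((N² + N*N) + 201) = -2*((N² + N²) + 201) = -2*(2*N² + 201) = -2*(201 + 2*N²) = -402 - 4*N²)
(q(-162) + P)*(-6310 + f(16)) = ((127/3 - ⅓*(-162)²) - 20255)*(-6310 + (-402 - 4*16²)) = ((127/3 - ⅓*26244) - 20255)*(-6310 + (-402 - 4*256)) = ((127/3 - 8748) - 20255)*(-6310 + (-402 - 1024)) = (-26117/3 - 20255)*(-6310 - 1426) = -86882/3*(-7736) = 672119152/3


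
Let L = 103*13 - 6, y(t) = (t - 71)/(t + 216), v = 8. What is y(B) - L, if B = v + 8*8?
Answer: -383903/288 ≈ -1333.0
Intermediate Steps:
B = 72 (B = 8 + 8*8 = 8 + 64 = 72)
y(t) = (-71 + t)/(216 + t)
L = 1333 (L = 1339 - 6 = 1333)
y(B) - L = (-71 + 72)/(216 + 72) - 1*1333 = 1/288 - 1333 = -383903/288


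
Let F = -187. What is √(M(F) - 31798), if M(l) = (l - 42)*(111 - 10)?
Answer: 3*I*√6103 ≈ 234.36*I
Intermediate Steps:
M(l) = -4242 + 101*l (M(l) = (-42 + l)*101 = -4242 + 101*l)
√(M(F) - 31798) = √((-4242 + 101*(-187)) - 31798) = √((-4242 - 18887) - 31798) = √(-23129 - 31798) = √(-54927) = 3*I*√6103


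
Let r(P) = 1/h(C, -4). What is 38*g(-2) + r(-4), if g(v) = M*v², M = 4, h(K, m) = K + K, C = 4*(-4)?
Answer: 19455/32 ≈ 607.97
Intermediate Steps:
C = -16
h(K, m) = 2*K
r(P) = -1/32 (r(P) = 1/(2*(-16)) = 1/(-32) = -1/32)
g(v) = 4*v²
38*g(-2) + r(-4) = 38*(4*(-2)²) - 1/32 = 38*(4*4) - 1/32 = 38*16 - 1/32 = 608 - 1/32 = 19455/32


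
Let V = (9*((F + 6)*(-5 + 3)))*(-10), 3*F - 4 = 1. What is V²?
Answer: 1904400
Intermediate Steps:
F = 5/3 (F = 4/3 + (⅓)*1 = 4/3 + ⅓ = 5/3 ≈ 1.6667)
V = 1380 (V = (9*((5/3 + 6)*(-5 + 3)))*(-10) = (9*((23/3)*(-2)))*(-10) = (9*(-46/3))*(-10) = -138*(-10) = 1380)
V² = 1380² = 1904400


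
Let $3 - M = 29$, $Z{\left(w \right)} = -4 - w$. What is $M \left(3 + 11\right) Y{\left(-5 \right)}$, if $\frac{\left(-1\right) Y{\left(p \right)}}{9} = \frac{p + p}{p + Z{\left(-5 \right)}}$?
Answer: $8190$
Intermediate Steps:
$M = -26$ ($M = 3 - 29 = -26$)
$Y{\left(p \right)} = - \frac{18 p}{1 + p}$ ($Y{\left(p \right)} = - 9 \frac{p + p}{p - -1} = - 9 \frac{2 p}{p + \left(-4 + 5\right)} = - 9 \frac{2 p}{p + 1} = - 9 \frac{2 p}{1 + p} = - \frac{18 p}{1 + p}$)
$M \left(3 + 11\right) Y{\left(-5 \right)} = - 26 \left(3 + 11\right) \left(\left(-18\right) \left(-5\right) \frac{1}{1 - 5}\right) = - 26 \cdot 14 \left(\left(-18\right) \left(-5\right) \frac{1}{-4}\right) = - 26 \cdot 14 \left(\left(-18\right) \left(-5\right) \left(- \frac{1}{4}\right)\right) = - 26 \cdot 14 \left(- \frac{45}{2}\right) = \left(-26\right) \left(-315\right) = 8190$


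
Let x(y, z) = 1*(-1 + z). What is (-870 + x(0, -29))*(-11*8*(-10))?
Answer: -792000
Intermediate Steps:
x(y, z) = -1 + z
(-870 + x(0, -29))*(-11*8*(-10)) = (-870 + (-1 - 29))*(-11*8*(-10)) = (-870 - 30)*(-88*(-10)) = -900*880 = -792000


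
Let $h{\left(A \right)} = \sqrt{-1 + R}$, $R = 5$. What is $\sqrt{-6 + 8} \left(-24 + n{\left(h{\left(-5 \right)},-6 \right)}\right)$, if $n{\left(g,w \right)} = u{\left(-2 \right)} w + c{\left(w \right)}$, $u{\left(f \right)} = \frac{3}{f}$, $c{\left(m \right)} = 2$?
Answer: $- 13 \sqrt{2} \approx -18.385$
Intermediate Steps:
$h{\left(A \right)} = 2$ ($h{\left(A \right)} = \sqrt{-1 + 5} = \sqrt{4} = 2$)
$n{\left(g,w \right)} = 2 - \frac{3 w}{2}$ ($n{\left(g,w \right)} = \frac{3}{-2} w + 2 = 3 \left(- \frac{1}{2}\right) w + 2 = - \frac{3 w}{2} + 2 = 2 - \frac{3 w}{2}$)
$\sqrt{-6 + 8} \left(-24 + n{\left(h{\left(-5 \right)},-6 \right)}\right) = \sqrt{-6 + 8} \left(-24 + \left(2 - -9\right)\right) = \sqrt{2} \left(-24 + \left(2 + 9\right)\right) = \sqrt{2} \left(-24 + 11\right) = \sqrt{2} \left(-13\right) = - 13 \sqrt{2}$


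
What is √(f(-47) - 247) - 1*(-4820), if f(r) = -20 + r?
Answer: 4820 + I*√314 ≈ 4820.0 + 17.72*I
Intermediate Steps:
√(f(-47) - 247) - 1*(-4820) = √((-20 - 47) - 247) - 1*(-4820) = √(-67 - 247) + 4820 = √(-314) + 4820 = I*√314 + 4820 = 4820 + I*√314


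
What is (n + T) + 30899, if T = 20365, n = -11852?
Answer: 39412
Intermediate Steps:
(n + T) + 30899 = (-11852 + 20365) + 30899 = 8513 + 30899 = 39412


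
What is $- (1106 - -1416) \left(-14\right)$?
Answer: $35308$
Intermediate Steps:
$- (1106 - -1416) \left(-14\right) = - (1106 + 1416) \left(-14\right) = \left(-1\right) 2522 \left(-14\right) = \left(-2522\right) \left(-14\right) = 35308$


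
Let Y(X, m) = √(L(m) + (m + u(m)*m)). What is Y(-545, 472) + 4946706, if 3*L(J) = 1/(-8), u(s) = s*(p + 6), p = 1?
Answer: 4946706 + √224634234/12 ≈ 4.9480e+6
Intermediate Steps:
u(s) = 7*s (u(s) = s*(1 + 6) = s*7 = 7*s)
L(J) = -1/24 (L(J) = (⅓)/(-8) = (⅓)*(-⅛) = -1/24)
Y(X, m) = √(-1/24 + m + 7*m²) (Y(X, m) = √(-1/24 + (m + (7*m)*m)) = √(-1/24 + (m + 7*m²)) = √(-1/24 + m + 7*m²))
Y(-545, 472) + 4946706 = √(-6 + 144*472 + 1008*472²)/12 + 4946706 = √(-6 + 67968 + 1008*222784)/12 + 4946706 = √(-6 + 67968 + 224566272)/12 + 4946706 = √224634234/12 + 4946706 = 4946706 + √224634234/12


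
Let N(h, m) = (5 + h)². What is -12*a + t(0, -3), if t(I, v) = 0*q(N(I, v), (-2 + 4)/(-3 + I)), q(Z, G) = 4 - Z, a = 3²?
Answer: -108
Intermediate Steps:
a = 9
t(I, v) = 0 (t(I, v) = 0*(4 - (5 + I)²) = 0)
-12*a + t(0, -3) = -12*9 + 0 = -108 + 0 = -108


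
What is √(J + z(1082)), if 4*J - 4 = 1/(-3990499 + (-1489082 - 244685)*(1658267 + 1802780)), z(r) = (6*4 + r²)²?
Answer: √49354173728718498854552170280474323383/6000653064548 ≈ 1.1707e+6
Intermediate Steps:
z(r) = (24 + r²)²
J = 24002612258191/24002612258192 (J = 1 + 1/(4*(-3990499 + (-1489082 - 244685)*(1658267 + 1802780))) = 1 + 1/(4*(-3990499 - 1733767*3461047)) = 1 + 1/(4*(-3990499 - 6000649074049)) = 1 + (¼)/(-6000653064548) = 1 + (¼)*(-1/6000653064548) = 1 - 1/24002612258192 = 24002612258191/24002612258192 ≈ 1.0000)
√(J + z(1082)) = √(24002612258191/24002612258192 + (24 + 1082²)²) = √(24002612258191/24002612258192 + (24 + 1170724)²) = √(24002612258191/24002612258192 + 1170748²) = √(24002612258191/24002612258192 + 1370650879504) = √(32899201602108358941154959/24002612258192) = √49354173728718498854552170280474323383/6000653064548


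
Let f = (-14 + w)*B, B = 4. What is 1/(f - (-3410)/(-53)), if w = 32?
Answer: 53/406 ≈ 0.13054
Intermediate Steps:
f = 72 (f = (-14 + 32)*4 = 18*4 = 72)
1/(f - (-3410)/(-53)) = 1/(72 - (-3410)/(-53)) = 1/(72 - (-3410)*(-1)/53) = 1/(72 - 55*62/53) = 1/(72 - 3410/53) = 1/(406/53) = 53/406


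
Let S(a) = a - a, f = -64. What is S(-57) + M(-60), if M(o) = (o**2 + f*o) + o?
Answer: 7380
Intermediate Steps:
S(a) = 0
M(o) = o**2 - 63*o (M(o) = (o**2 - 64*o) + o = o**2 - 63*o)
S(-57) + M(-60) = 0 - 60*(-63 - 60) = 0 - 60*(-123) = 0 + 7380 = 7380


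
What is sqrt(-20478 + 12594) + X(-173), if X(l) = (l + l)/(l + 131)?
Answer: 173/21 + 6*I*sqrt(219) ≈ 8.2381 + 88.792*I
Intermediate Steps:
X(l) = 2*l/(131 + l) (X(l) = (2*l)/(131 + l) = 2*l/(131 + l))
sqrt(-20478 + 12594) + X(-173) = sqrt(-20478 + 12594) + 2*(-173)/(131 - 173) = sqrt(-7884) + 2*(-173)/(-42) = 6*I*sqrt(219) + 2*(-173)*(-1/42) = 6*I*sqrt(219) + 173/21 = 173/21 + 6*I*sqrt(219)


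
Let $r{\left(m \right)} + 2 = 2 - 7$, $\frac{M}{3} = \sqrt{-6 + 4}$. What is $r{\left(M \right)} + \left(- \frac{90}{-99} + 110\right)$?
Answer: $\frac{1143}{11} \approx 103.91$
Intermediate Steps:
$M = 3 i \sqrt{2}$ ($M = 3 \sqrt{-6 + 4} = 3 \sqrt{-2} = 3 i \sqrt{2} \approx 4.2426 i$)
$r{\left(m \right)} = -7$ ($r{\left(m \right)} = -2 + \left(2 - 7\right) = -2 - 5 = -7$)
$r{\left(M \right)} + \left(- \frac{90}{-99} + 110\right) = -7 + \left(- \frac{90}{-99} + 110\right) = -7 + \left(\left(-90\right) \left(- \frac{1}{99}\right) + 110\right) = -7 + \left(\frac{10}{11} + 110\right) = -7 + \frac{1220}{11} = \frac{1143}{11}$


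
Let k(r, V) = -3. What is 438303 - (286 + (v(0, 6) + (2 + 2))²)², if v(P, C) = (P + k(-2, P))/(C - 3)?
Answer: 351278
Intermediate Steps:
v(P, C) = (-3 + P)/(-3 + C) (v(P, C) = (P - 3)/(C - 3) = (-3 + P)/(-3 + C))
438303 - (286 + (v(0, 6) + (2 + 2))²)² = 438303 - (286 + ((-3 + 0)/(-3 + 6) + (2 + 2))²)² = 438303 - (286 + (-3/3 + 4)²)² = 438303 - (286 + ((⅓)*(-3) + 4)²)² = 438303 - (286 + (-1 + 4)²)² = 438303 - (286 + 3²)² = 438303 - (286 + 9)² = 438303 - 1*295² = 438303 - 1*87025 = 438303 - 87025 = 351278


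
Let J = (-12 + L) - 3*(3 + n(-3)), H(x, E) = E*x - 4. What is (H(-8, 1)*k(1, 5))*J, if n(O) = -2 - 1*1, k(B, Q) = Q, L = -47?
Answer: 3540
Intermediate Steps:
H(x, E) = -4 + E*x
n(O) = -3 (n(O) = -2 - 1 = -3)
J = -59 (J = (-12 - 47) - 3*(3 - 3) = -59 - 3*0 = -59 - 1*0 = -59 + 0 = -59)
(H(-8, 1)*k(1, 5))*J = ((-4 + 1*(-8))*5)*(-59) = ((-4 - 8)*5)*(-59) = -12*5*(-59) = -60*(-59) = 3540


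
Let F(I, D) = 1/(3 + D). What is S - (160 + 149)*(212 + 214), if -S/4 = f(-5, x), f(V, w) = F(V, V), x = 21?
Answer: -131632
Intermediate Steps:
f(V, w) = 1/(3 + V)
S = 2 (S = -4/(3 - 5) = -4/(-2) = -4*(-½) = 2)
S - (160 + 149)*(212 + 214) = 2 - (160 + 149)*(212 + 214) = 2 - 309*426 = 2 - 1*131634 = 2 - 131634 = -131632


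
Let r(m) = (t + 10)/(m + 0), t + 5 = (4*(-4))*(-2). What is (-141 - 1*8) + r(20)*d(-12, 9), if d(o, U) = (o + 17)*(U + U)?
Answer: 35/2 ≈ 17.500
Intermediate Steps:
t = 27 (t = -5 + (4*(-4))*(-2) = -5 - 16*(-2) = -5 + 32 = 27)
d(o, U) = 2*U*(17 + o) (d(o, U) = (17 + o)*(2*U) = 2*U*(17 + o))
r(m) = 37/m (r(m) = (27 + 10)/(m + 0) = 37/m)
(-141 - 1*8) + r(20)*d(-12, 9) = (-141 - 1*8) + (37/20)*(2*9*(17 - 12)) = (-141 - 8) + (37*(1/20))*(2*9*5) = -149 + (37/20)*90 = -149 + 333/2 = 35/2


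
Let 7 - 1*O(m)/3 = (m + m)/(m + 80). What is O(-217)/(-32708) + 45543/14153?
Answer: 204055709853/63419536388 ≈ 3.2176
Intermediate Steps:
O(m) = 21 - 6*m/(80 + m) (O(m) = 21 - 3*(m + m)/(m + 80) = 21 - 3*2*m/(80 + m) = 21 - 6*m/(80 + m))
O(-217)/(-32708) + 45543/14153 = (15*(112 - 217)/(80 - 217))/(-32708) + 45543/14153 = (15*(-105)/(-137))*(-1/32708) + 45543*(1/14153) = (15*(-1/137)*(-105))*(-1/32708) + 45543/14153 = (1575/137)*(-1/32708) + 45543/14153 = -1575/4480996 + 45543/14153 = 204055709853/63419536388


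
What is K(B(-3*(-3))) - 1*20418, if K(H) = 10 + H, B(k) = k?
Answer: -20399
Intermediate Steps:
K(B(-3*(-3))) - 1*20418 = (10 - 3*(-3)) - 1*20418 = (10 + 9) - 20418 = 19 - 20418 = -20399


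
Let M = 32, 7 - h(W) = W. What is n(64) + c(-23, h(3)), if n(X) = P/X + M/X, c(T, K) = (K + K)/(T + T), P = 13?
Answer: 779/1472 ≈ 0.52921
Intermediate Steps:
h(W) = 7 - W
c(T, K) = K/T (c(T, K) = (2*K)/((2*T)) = (2*K)*(1/(2*T)) = K/T)
n(X) = 45/X (n(X) = 13/X + 32/X = 45/X)
n(64) + c(-23, h(3)) = 45/64 + (7 - 1*3)/(-23) = 45*(1/64) + (7 - 3)*(-1/23) = 45/64 + 4*(-1/23) = 45/64 - 4/23 = 779/1472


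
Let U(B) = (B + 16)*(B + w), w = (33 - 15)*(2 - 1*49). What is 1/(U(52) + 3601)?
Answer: -1/50391 ≈ -1.9845e-5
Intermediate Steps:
w = -846 (w = 18*(2 - 49) = 18*(-47) = -846)
U(B) = (-846 + B)*(16 + B) (U(B) = (B + 16)*(B - 846) = (16 + B)*(-846 + B) = (-846 + B)*(16 + B))
1/(U(52) + 3601) = 1/((-13536 + 52² - 830*52) + 3601) = 1/((-13536 + 2704 - 43160) + 3601) = 1/(-53992 + 3601) = 1/(-50391) = -1/50391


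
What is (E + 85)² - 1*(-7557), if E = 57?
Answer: 27721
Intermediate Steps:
(E + 85)² - 1*(-7557) = (57 + 85)² - 1*(-7557) = 142² + 7557 = 20164 + 7557 = 27721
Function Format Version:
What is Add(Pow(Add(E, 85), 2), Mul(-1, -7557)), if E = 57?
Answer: 27721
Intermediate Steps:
Add(Pow(Add(E, 85), 2), Mul(-1, -7557)) = Add(Pow(Add(57, 85), 2), Mul(-1, -7557)) = Add(Pow(142, 2), 7557) = Add(20164, 7557) = 27721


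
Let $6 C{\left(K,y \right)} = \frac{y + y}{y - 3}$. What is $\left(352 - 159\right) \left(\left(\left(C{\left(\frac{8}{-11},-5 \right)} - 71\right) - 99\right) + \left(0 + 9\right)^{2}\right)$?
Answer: $- \frac{411283}{24} \approx -17137.0$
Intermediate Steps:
$C{\left(K,y \right)} = \frac{y}{3 \left(-3 + y\right)}$ ($C{\left(K,y \right)} = \frac{\left(y + y\right) \frac{1}{y - 3}}{6} = \frac{2 y \frac{1}{-3 + y}}{6} = \frac{y}{3 \left(-3 + y\right)}$)
$\left(352 - 159\right) \left(\left(\left(C{\left(\frac{8}{-11},-5 \right)} - 71\right) - 99\right) + \left(0 + 9\right)^{2}\right) = \left(352 - 159\right) \left(\left(\left(\frac{1}{3} \left(-5\right) \frac{1}{-3 - 5} - 71\right) - 99\right) + \left(0 + 9\right)^{2}\right) = 193 \left(\left(\left(\frac{1}{3} \left(-5\right) \frac{1}{-8} - 71\right) - 99\right) + 9^{2}\right) = 193 \left(\left(\left(\frac{1}{3} \left(-5\right) \left(- \frac{1}{8}\right) - 71\right) - 99\right) + 81\right) = 193 \left(\left(\left(\frac{5}{24} - 71\right) - 99\right) + 81\right) = 193 \left(\left(- \frac{1699}{24} - 99\right) + 81\right) = 193 \left(- \frac{4075}{24} + 81\right) = 193 \left(- \frac{2131}{24}\right) = - \frac{411283}{24}$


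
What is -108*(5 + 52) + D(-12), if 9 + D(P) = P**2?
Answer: -6021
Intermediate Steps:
D(P) = -9 + P**2
-108*(5 + 52) + D(-12) = -108*(5 + 52) + (-9 + (-12)**2) = -108*57 + (-9 + 144) = -6156 + 135 = -6021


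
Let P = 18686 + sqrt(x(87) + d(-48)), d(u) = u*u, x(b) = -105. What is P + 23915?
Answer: 42601 + sqrt(2199) ≈ 42648.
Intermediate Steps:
d(u) = u**2
P = 18686 + sqrt(2199) (P = 18686 + sqrt(-105 + (-48)**2) = 18686 + sqrt(-105 + 2304) = 18686 + sqrt(2199) ≈ 18733.)
P + 23915 = (18686 + sqrt(2199)) + 23915 = 42601 + sqrt(2199)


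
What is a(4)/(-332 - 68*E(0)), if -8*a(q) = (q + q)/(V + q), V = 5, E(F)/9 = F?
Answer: 1/2988 ≈ 0.00033467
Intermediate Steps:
E(F) = 9*F
a(q) = -q/(4*(5 + q)) (a(q) = -(q + q)/(8*(5 + q)) = -2*q/(8*(5 + q)) = -q/(4*(5 + q)))
a(4)/(-332 - 68*E(0)) = (-1*4/(20 + 4*4))/(-332 - 612*0) = (-1*4/(20 + 16))/(-332 - 68*0) = (-1*4/36)/(-332 + 0) = (-1*4*1/36)/(-332) = -1/332*(-⅑) = 1/2988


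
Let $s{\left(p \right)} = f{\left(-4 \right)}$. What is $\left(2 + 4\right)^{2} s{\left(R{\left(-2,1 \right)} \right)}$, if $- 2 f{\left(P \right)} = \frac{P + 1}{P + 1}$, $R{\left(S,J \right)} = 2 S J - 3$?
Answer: $-18$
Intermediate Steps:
$R{\left(S,J \right)} = -3 + 2 J S$ ($R{\left(S,J \right)} = 2 J S - 3 = -3 + 2 J S$)
$f{\left(P \right)} = - \frac{1}{2}$ ($f{\left(P \right)} = - \frac{\left(P + 1\right) \frac{1}{P + 1}}{2} = - \frac{\left(1 + P\right) \frac{1}{1 + P}}{2} = \left(- \frac{1}{2}\right) 1 = - \frac{1}{2}$)
$s{\left(p \right)} = - \frac{1}{2}$
$\left(2 + 4\right)^{2} s{\left(R{\left(-2,1 \right)} \right)} = \left(2 + 4\right)^{2} \left(- \frac{1}{2}\right) = 6^{2} \left(- \frac{1}{2}\right) = 36 \left(- \frac{1}{2}\right) = -18$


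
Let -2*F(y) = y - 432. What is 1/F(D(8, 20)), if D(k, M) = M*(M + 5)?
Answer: -1/34 ≈ -0.029412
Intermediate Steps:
D(k, M) = M*(5 + M)
F(y) = 216 - y/2 (F(y) = -(y - 432)/2 = -(-432 + y)/2 = 216 - y/2)
1/F(D(8, 20)) = 1/(216 - 10*(5 + 20)) = 1/(216 - 10*25) = 1/(216 - 1/2*500) = 1/(216 - 250) = 1/(-34) = -1/34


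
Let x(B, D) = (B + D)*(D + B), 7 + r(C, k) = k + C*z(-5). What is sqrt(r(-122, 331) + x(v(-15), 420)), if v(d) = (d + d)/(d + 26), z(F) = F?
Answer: sqrt(21181114)/11 ≈ 418.39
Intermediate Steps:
v(d) = 2*d/(26 + d) (v(d) = (2*d)/(26 + d) = 2*d/(26 + d))
r(C, k) = -7 + k - 5*C (r(C, k) = -7 + (k + C*(-5)) = -7 + (k - 5*C) = -7 + k - 5*C)
x(B, D) = (B + D)**2 (x(B, D) = (B + D)*(B + D) = (B + D)**2)
sqrt(r(-122, 331) + x(v(-15), 420)) = sqrt((-7 + 331 - 5*(-122)) + (2*(-15)/(26 - 15) + 420)**2) = sqrt((-7 + 331 + 610) + (2*(-15)/11 + 420)**2) = sqrt(934 + (2*(-15)*(1/11) + 420)**2) = sqrt(934 + (-30/11 + 420)**2) = sqrt(934 + (4590/11)**2) = sqrt(934 + 21068100/121) = sqrt(21181114/121) = sqrt(21181114)/11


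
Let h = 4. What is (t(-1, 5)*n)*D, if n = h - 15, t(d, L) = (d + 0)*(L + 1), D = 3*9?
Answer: 1782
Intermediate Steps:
D = 27
t(d, L) = d*(1 + L)
n = -11 (n = 4 - 15 = -11)
(t(-1, 5)*n)*D = (-(1 + 5)*(-11))*27 = (-1*6*(-11))*27 = -6*(-11)*27 = 66*27 = 1782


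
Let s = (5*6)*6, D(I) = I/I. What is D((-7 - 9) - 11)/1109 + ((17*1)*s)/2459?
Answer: 3395999/2727031 ≈ 1.2453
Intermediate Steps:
D(I) = 1
s = 180 (s = 30*6 = 180)
D((-7 - 9) - 11)/1109 + ((17*1)*s)/2459 = 1/1109 + ((17*1)*180)/2459 = 1*(1/1109) + (17*180)*(1/2459) = 1/1109 + 3060*(1/2459) = 1/1109 + 3060/2459 = 3395999/2727031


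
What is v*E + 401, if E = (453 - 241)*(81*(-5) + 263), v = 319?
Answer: -9602775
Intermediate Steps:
E = -30104 (E = 212*(-405 + 263) = 212*(-142) = -30104)
v*E + 401 = 319*(-30104) + 401 = -9603176 + 401 = -9602775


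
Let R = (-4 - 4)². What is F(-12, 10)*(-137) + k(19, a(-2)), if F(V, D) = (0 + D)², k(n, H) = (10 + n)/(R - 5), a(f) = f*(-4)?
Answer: -808271/59 ≈ -13700.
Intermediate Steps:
a(f) = -4*f
R = 64 (R = (-8)² = 64)
k(n, H) = 10/59 + n/59 (k(n, H) = (10 + n)/(64 - 5) = (10 + n)/59 = (10 + n)*(1/59) = 10/59 + n/59)
F(V, D) = D²
F(-12, 10)*(-137) + k(19, a(-2)) = 10²*(-137) + (10/59 + (1/59)*19) = 100*(-137) + (10/59 + 19/59) = -13700 + 29/59 = -808271/59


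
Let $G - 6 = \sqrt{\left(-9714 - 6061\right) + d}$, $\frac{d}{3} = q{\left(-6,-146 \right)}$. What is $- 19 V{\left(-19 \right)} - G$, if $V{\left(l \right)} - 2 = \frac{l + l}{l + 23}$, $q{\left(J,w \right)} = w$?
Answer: $\frac{273}{2} - i \sqrt{16213} \approx 136.5 - 127.33 i$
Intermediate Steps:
$d = -438$ ($d = 3 \left(-146\right) = -438$)
$V{\left(l \right)} = 2 + \frac{2 l}{23 + l}$ ($V{\left(l \right)} = 2 + \frac{l + l}{l + 23} = 2 + \frac{2 l}{23 + l}$)
$G = 6 + i \sqrt{16213}$ ($G = 6 + \sqrt{\left(-9714 - 6061\right) - 438} = 6 + \sqrt{-15775 - 438} = 6 + \sqrt{-16213} = 6 + i \sqrt{16213} \approx 6.0 + 127.33 i$)
$- 19 V{\left(-19 \right)} - G = - 19 \frac{2 \left(23 + 2 \left(-19\right)\right)}{23 - 19} - \left(6 + i \sqrt{16213}\right) = - 19 \frac{2 \left(23 - 38\right)}{4} - \left(6 + i \sqrt{16213}\right) = - 19 \cdot 2 \cdot \frac{1}{4} \left(-15\right) - \left(6 + i \sqrt{16213}\right) = \left(-19\right) \left(- \frac{15}{2}\right) - \left(6 + i \sqrt{16213}\right) = \frac{285}{2} - \left(6 + i \sqrt{16213}\right) = \frac{273}{2} - i \sqrt{16213}$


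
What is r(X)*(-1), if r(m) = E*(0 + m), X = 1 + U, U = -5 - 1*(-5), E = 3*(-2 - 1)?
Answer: 9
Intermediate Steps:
E = -9 (E = 3*(-3) = -9)
U = 0 (U = -5 + 5 = 0)
X = 1 (X = 1 + 0 = 1)
r(m) = -9*m (r(m) = -9*(0 + m) = -9*m)
r(X)*(-1) = -9*1*(-1) = -9*(-1) = 9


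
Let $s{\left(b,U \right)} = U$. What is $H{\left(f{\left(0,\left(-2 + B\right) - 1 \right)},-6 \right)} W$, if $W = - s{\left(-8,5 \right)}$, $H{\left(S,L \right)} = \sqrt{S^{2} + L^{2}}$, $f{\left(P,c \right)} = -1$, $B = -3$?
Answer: $- 5 \sqrt{37} \approx -30.414$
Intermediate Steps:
$H{\left(S,L \right)} = \sqrt{L^{2} + S^{2}}$
$W = -5$ ($W = \left(-1\right) 5 = -5$)
$H{\left(f{\left(0,\left(-2 + B\right) - 1 \right)},-6 \right)} W = \sqrt{\left(-6\right)^{2} + \left(-1\right)^{2}} \left(-5\right) = \sqrt{36 + 1} \left(-5\right) = \sqrt{37} \left(-5\right) = - 5 \sqrt{37}$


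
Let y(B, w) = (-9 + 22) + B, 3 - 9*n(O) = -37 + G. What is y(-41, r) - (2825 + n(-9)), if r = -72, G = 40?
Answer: -2853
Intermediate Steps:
n(O) = 0 (n(O) = 1/3 - (-37 + 40)/9 = 1/3 - 1/9*3 = 1/3 - 1/3 = 0)
y(B, w) = 13 + B
y(-41, r) - (2825 + n(-9)) = (13 - 41) - (2825 + 0) = -28 - 1*2825 = -28 - 2825 = -2853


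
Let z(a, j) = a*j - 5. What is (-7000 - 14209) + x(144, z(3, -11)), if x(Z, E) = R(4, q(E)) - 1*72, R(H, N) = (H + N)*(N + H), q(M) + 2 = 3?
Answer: -21256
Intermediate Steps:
z(a, j) = -5 + a*j
q(M) = 1 (q(M) = -2 + 3 = 1)
R(H, N) = (H + N)**2 (R(H, N) = (H + N)*(H + N) = (H + N)**2)
x(Z, E) = -47 (x(Z, E) = (4 + 1)**2 - 1*72 = 5**2 - 72 = 25 - 72 = -47)
(-7000 - 14209) + x(144, z(3, -11)) = (-7000 - 14209) - 47 = -21209 - 47 = -21256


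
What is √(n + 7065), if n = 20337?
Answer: √27402 ≈ 165.54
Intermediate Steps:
√(n + 7065) = √(20337 + 7065) = √27402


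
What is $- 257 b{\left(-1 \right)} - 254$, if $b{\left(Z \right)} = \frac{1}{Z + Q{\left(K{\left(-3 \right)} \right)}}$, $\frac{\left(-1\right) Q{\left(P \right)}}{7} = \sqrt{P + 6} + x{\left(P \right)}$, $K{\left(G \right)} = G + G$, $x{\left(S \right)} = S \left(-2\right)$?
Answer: $- \frac{21333}{85} \approx -250.98$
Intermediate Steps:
$x{\left(S \right)} = - 2 S$
$K{\left(G \right)} = 2 G$
$Q{\left(P \right)} = - 7 \sqrt{6 + P} + 14 P$ ($Q{\left(P \right)} = - 7 \left(\sqrt{P + 6} - 2 P\right) = - 7 \left(\sqrt{6 + P} - 2 P\right) = - 7 \sqrt{6 + P} + 14 P$)
$b{\left(Z \right)} = \frac{1}{-84 + Z}$ ($b{\left(Z \right)} = \frac{1}{Z - \left(7 \sqrt{6 + 2 \left(-3\right)} - 28 \left(-3\right)\right)} = \frac{1}{Z - \left(84 + 7 \sqrt{6 - 6}\right)} = \frac{1}{Z - \left(84 + 7 \sqrt{0}\right)} = \frac{1}{Z - 84} = \frac{1}{-84 + Z}$)
$- 257 b{\left(-1 \right)} - 254 = - \frac{257}{-84 - 1} - 254 = - \frac{257}{-85} - 254 = \left(-257\right) \left(- \frac{1}{85}\right) - 254 = \frac{257}{85} - 254 = - \frac{21333}{85}$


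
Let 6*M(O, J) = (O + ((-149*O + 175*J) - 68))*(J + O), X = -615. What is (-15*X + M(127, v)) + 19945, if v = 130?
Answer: 586861/3 ≈ 1.9562e+5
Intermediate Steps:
M(O, J) = (J + O)*(-68 - 148*O + 175*J)/6 (M(O, J) = ((O + ((-149*O + 175*J) - 68))*(J + O))/6 = ((O + (-68 - 149*O + 175*J))*(J + O))/6 = ((-68 - 148*O + 175*J)*(J + O))/6 = ((J + O)*(-68 - 148*O + 175*J))/6 = (J + O)*(-68 - 148*O + 175*J)/6)
(-15*X + M(127, v)) + 19945 = (-15*(-615) + (-74/3*127² - 34/3*130 - 34/3*127 + (175/6)*130² + (9/2)*130*127)) + 19945 = (9225 + (-74/3*16129 - 4420/3 - 4318/3 + (175/6)*16900 + 74295)) + 19945 = (9225 + (-1193546/3 - 4420/3 - 4318/3 + 1478750/3 + 74295)) + 19945 = (9225 + 499351/3) + 19945 = 527026/3 + 19945 = 586861/3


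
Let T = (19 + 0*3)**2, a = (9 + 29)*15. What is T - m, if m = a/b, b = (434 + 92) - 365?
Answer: 57551/161 ≈ 357.46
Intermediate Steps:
b = 161 (b = 526 - 365 = 161)
a = 570 (a = 38*15 = 570)
T = 361 (T = (19 + 0)**2 = 19**2 = 361)
m = 570/161 ≈ 3.5404
T - m = 361 - 1*570/161 = 361 - 570/161 = 57551/161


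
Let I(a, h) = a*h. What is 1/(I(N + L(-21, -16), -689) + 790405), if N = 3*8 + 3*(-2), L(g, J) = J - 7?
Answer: 1/793850 ≈ 1.2597e-6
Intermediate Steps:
L(g, J) = -7 + J
N = 18 (N = 24 - 6 = 18)
1/(I(N + L(-21, -16), -689) + 790405) = 1/((18 + (-7 - 16))*(-689) + 790405) = 1/((18 - 23)*(-689) + 790405) = 1/(-5*(-689) + 790405) = 1/(3445 + 790405) = 1/793850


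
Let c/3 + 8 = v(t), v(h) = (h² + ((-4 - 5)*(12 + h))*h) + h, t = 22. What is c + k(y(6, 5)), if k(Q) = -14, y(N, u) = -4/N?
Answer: -18716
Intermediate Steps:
v(h) = h + h² + h*(-108 - 9*h) (v(h) = (h² + (-9*(12 + h))*h) + h = (h² + (-108 - 9*h)*h) + h = (h² + h*(-108 - 9*h)) + h = h + h² + h*(-108 - 9*h))
c = -18702 (c = -24 + 3*(-1*22*(107 + 8*22)) = -24 + 3*(-1*22*(107 + 176)) = -24 + 3*(-1*22*283) = -24 + 3*(-6226) = -24 - 18678 = -18702)
c + k(y(6, 5)) = -18702 - 14 = -18716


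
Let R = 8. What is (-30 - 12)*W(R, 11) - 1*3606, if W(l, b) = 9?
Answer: -3984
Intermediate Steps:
(-30 - 12)*W(R, 11) - 1*3606 = (-30 - 12)*9 - 1*3606 = -42*9 - 3606 = -378 - 3606 = -3984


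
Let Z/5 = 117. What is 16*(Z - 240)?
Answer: 5520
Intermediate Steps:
Z = 585 (Z = 5*117 = 585)
16*(Z - 240) = 16*(585 - 240) = 16*345 = 5520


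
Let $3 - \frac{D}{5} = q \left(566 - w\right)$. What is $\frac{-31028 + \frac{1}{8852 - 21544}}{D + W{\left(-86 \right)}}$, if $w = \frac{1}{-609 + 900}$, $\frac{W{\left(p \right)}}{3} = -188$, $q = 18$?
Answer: $\frac{38199315569}{63388962876} \approx 0.60262$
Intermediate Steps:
$W{\left(p \right)} = -564$ ($W{\left(p \right)} = 3 \left(-188\right) = -564$)
$w = \frac{1}{291} \approx 0.0034364$
$D = - \frac{4939695}{97}$ ($D = 15 - 5 \cdot 18 \left(566 - \frac{1}{291}\right) = 15 - 5 \cdot 18 \cdot \frac{164705}{291} = 15 - \frac{4941150}{97} = - \frac{4939695}{97} \approx -50925.0$)
$\frac{-31028 + \frac{1}{8852 - 21544}}{D + W{\left(-86 \right)}} = \frac{-31028 + \frac{1}{8852 - 21544}}{- \frac{4939695}{97} - 564} = \frac{-31028 + \frac{1}{-12692}}{- \frac{4994403}{97}} = \left(-31028 - \frac{1}{12692}\right) \left(- \frac{97}{4994403}\right) = \left(- \frac{393807377}{12692}\right) \left(- \frac{97}{4994403}\right) = \frac{38199315569}{63388962876}$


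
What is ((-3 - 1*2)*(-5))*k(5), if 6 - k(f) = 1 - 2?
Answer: 175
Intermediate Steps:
k(f) = 7 (k(f) = 6 - (1 - 2) = 6 - 1*(-1) = 6 + 1 = 7)
((-3 - 1*2)*(-5))*k(5) = ((-3 - 1*2)*(-5))*7 = ((-3 - 2)*(-5))*7 = -5*(-5)*7 = 25*7 = 175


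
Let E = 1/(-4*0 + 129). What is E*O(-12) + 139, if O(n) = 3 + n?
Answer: 5974/43 ≈ 138.93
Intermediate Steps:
E = 1/129 (E = 1/(0 + 129) = 1/129 ≈ 0.0077519)
E*O(-12) + 139 = (3 - 12)/129 + 139 = (1/129)*(-9) + 139 = -3/43 + 139 = 5974/43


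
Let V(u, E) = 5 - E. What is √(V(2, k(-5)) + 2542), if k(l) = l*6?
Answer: √2577 ≈ 50.764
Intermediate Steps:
k(l) = 6*l
√(V(2, k(-5)) + 2542) = √((5 - 6*(-5)) + 2542) = √((5 - 1*(-30)) + 2542) = √((5 + 30) + 2542) = √(35 + 2542) = √2577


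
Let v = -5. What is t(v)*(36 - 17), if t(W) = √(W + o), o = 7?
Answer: 19*√2 ≈ 26.870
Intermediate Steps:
t(W) = √(7 + W) (t(W) = √(W + 7) = √(7 + W))
t(v)*(36 - 17) = √(7 - 5)*(36 - 17) = √2*19 = 19*√2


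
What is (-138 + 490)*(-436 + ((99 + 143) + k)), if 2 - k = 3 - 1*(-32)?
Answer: -79904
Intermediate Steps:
k = -33 (k = 2 - (3 - 1*(-32)) = 2 - (3 + 32) = 2 - 1*35 = 2 - 35 = -33)
(-138 + 490)*(-436 + ((99 + 143) + k)) = (-138 + 490)*(-436 + ((99 + 143) - 33)) = 352*(-436 + (242 - 33)) = 352*(-436 + 209) = 352*(-227) = -79904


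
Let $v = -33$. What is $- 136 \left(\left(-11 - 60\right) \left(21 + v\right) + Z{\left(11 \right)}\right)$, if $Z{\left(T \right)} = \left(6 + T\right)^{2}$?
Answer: $-155176$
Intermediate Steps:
$- 136 \left(\left(-11 - 60\right) \left(21 + v\right) + Z{\left(11 \right)}\right) = - 136 \left(\left(-11 - 60\right) \left(21 - 33\right) + \left(6 + 11\right)^{2}\right) = - 136 \left(\left(-71\right) \left(-12\right) + 17^{2}\right) = - 136 \left(852 + 289\right) = \left(-136\right) 1141 = -155176$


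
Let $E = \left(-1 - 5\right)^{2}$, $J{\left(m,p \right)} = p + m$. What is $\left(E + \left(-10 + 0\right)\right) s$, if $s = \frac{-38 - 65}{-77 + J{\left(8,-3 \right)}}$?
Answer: $\frac{1339}{36} \approx 37.194$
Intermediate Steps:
$J{\left(m,p \right)} = m + p$
$E = 36$ ($E = \left(-6\right)^{2} = 36$)
$s = \frac{103}{72}$ ($s = \frac{-38 - 65}{-77 + \left(8 - 3\right)} = - \frac{103}{-77 + 5} = - \frac{103}{-72} = \left(-103\right) \left(- \frac{1}{72}\right) = \frac{103}{72} \approx 1.4306$)
$\left(E + \left(-10 + 0\right)\right) s = \left(36 + \left(-10 + 0\right)\right) \frac{103}{72} = \left(36 - 10\right) \frac{103}{72} = 26 \cdot \frac{103}{72} = \frac{1339}{36}$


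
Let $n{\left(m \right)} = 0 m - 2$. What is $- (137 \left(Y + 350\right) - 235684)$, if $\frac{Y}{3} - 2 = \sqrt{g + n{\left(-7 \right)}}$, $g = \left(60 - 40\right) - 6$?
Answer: $186912 - 822 \sqrt{3} \approx 1.8549 \cdot 10^{5}$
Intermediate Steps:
$g = 14$ ($g = 20 - 6 = 14$)
$n{\left(m \right)} = -2$ ($n{\left(m \right)} = 0 - 2 = -2$)
$Y = 6 + 6 \sqrt{3}$ ($Y = 6 + 3 \sqrt{14 - 2} = 6 + 3 \sqrt{12} = 6 + 3 \cdot 2 \sqrt{3} = 6 + 6 \sqrt{3} \approx 16.392$)
$- (137 \left(Y + 350\right) - 235684) = - (137 \left(\left(6 + 6 \sqrt{3}\right) + 350\right) - 235684) = - (137 \left(356 + 6 \sqrt{3}\right) - 235684) = - (\left(48772 + 822 \sqrt{3}\right) - 235684) = - (-186912 + 822 \sqrt{3}) = 186912 - 822 \sqrt{3}$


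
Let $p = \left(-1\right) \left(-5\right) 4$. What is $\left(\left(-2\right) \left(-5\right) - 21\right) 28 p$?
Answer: $-6160$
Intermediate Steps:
$p = 20$ ($p = 5 \cdot 4 = 20$)
$\left(\left(-2\right) \left(-5\right) - 21\right) 28 p = \left(\left(-2\right) \left(-5\right) - 21\right) 28 \cdot 20 = \left(10 - 21\right) 28 \cdot 20 = \left(-11\right) 28 \cdot 20 = \left(-308\right) 20 = -6160$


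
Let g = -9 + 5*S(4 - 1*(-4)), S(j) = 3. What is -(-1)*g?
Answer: 6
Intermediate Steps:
g = 6 (g = -9 + 5*3 = -9 + 15 = 6)
-(-1)*g = -(-1)*6 = -1*(-6) = 6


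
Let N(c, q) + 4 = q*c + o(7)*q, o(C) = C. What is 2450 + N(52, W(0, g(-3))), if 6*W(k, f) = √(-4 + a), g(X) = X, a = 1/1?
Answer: 2446 + 59*I*√3/6 ≈ 2446.0 + 17.032*I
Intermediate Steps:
a = 1
W(k, f) = I*√3/6 (W(k, f) = √(-4 + 1)/6 = √(-3)/6 = (I*√3)/6 = I*√3/6)
N(c, q) = -4 + 7*q + c*q (N(c, q) = -4 + (q*c + 7*q) = -4 + (c*q + 7*q) = -4 + (7*q + c*q) = -4 + 7*q + c*q)
2450 + N(52, W(0, g(-3))) = 2450 + (-4 + 7*(I*√3/6) + 52*(I*√3/6)) = 2450 + (-4 + 7*I*√3/6 + 26*I*√3/3) = 2450 + (-4 + 59*I*√3/6) = 2446 + 59*I*√3/6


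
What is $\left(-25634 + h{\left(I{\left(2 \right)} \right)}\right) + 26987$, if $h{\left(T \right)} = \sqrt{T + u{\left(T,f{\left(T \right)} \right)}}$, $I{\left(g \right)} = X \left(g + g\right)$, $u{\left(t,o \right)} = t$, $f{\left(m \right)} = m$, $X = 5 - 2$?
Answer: $1353 + 2 \sqrt{6} \approx 1357.9$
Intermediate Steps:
$X = 3$
$I{\left(g \right)} = 6 g$ ($I{\left(g \right)} = 3 \left(g + g\right) = 3 \cdot 2 g = 6 g$)
$h{\left(T \right)} = \sqrt{2} \sqrt{T}$ ($h{\left(T \right)} = \sqrt{T + T} = \sqrt{2 T} = \sqrt{2} \sqrt{T}$)
$\left(-25634 + h{\left(I{\left(2 \right)} \right)}\right) + 26987 = \left(-25634 + \sqrt{2} \sqrt{6 \cdot 2}\right) + 26987 = \left(-25634 + \sqrt{2} \sqrt{12}\right) + 26987 = \left(-25634 + \sqrt{2} \cdot 2 \sqrt{3}\right) + 26987 = \left(-25634 + 2 \sqrt{6}\right) + 26987 = 1353 + 2 \sqrt{6}$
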